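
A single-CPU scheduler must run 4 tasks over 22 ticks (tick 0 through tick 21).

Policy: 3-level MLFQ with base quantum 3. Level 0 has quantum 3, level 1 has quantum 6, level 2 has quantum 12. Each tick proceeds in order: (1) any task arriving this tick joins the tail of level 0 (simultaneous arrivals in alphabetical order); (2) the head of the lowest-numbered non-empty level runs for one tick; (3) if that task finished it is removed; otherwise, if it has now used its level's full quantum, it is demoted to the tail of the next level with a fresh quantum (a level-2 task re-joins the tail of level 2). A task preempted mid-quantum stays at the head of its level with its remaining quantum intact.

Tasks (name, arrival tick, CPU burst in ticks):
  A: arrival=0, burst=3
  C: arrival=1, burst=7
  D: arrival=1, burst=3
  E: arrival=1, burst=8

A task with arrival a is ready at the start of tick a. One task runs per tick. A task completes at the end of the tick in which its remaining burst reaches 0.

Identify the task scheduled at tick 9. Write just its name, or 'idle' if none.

t=0: L0/L1/L2 = A/-/- → run A
t=1: L0/L1/L2 = ACDE/-/- → run A
t=2: L0/L1/L2 = ACDE/-/- → run A
t=3: L0/L1/L2 = CDE/-/- → run C
t=4: L0/L1/L2 = CDE/-/- → run C
t=5: L0/L1/L2 = CDE/-/- → run C
t=6: L0/L1/L2 = DE/C/- → run D
t=7: L0/L1/L2 = DE/C/- → run D
t=8: L0/L1/L2 = DE/C/- → run D
t=9: L0/L1/L2 = E/C/- → run E
t=10: L0/L1/L2 = E/C/- → run E
t=11: L0/L1/L2 = E/C/- → run E
t=12: L0/L1/L2 = -/CE/- → run C
t=13: L0/L1/L2 = -/CE/- → run C
t=14: L0/L1/L2 = -/CE/- → run C
t=15: L0/L1/L2 = -/CE/- → run C
t=16: L0/L1/L2 = -/E/- → run E
t=17: L0/L1/L2 = -/E/- → run E
t=18: L0/L1/L2 = -/E/- → run E
t=19: L0/L1/L2 = -/E/- → run E
t=20: L0/L1/L2 = -/E/- → run E
t=21: (idle)

running at tick 9 = E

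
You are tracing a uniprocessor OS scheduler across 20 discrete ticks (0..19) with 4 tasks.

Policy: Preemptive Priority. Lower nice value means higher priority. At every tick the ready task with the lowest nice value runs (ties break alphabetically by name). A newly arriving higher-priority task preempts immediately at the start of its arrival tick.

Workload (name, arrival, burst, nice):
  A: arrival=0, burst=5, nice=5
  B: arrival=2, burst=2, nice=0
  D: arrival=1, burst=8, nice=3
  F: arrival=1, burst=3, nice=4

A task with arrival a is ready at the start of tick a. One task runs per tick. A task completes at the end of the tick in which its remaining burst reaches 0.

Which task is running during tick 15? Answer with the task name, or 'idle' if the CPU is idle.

t=0: ready={A} → run A
t=1: ready={A,D,F} → run D
t=2: ready={A,B,D,F} → run B
t=3: ready={A,B,D,F} → run B
t=4: ready={A,D,F} → run D
t=5: ready={A,D,F} → run D
t=6: ready={A,D,F} → run D
t=7: ready={A,D,F} → run D
t=8: ready={A,D,F} → run D
t=9: ready={A,D,F} → run D
t=10: ready={A,D,F} → run D
t=11: ready={A,F} → run F
t=12: ready={A,F} → run F
t=13: ready={A,F} → run F
t=14: ready={A} → run A
t=15: ready={A} → run A
t=16: ready={A} → run A
t=17: ready={A} → run A
t=18: (idle)
t=19: (idle)

running at tick 15 = A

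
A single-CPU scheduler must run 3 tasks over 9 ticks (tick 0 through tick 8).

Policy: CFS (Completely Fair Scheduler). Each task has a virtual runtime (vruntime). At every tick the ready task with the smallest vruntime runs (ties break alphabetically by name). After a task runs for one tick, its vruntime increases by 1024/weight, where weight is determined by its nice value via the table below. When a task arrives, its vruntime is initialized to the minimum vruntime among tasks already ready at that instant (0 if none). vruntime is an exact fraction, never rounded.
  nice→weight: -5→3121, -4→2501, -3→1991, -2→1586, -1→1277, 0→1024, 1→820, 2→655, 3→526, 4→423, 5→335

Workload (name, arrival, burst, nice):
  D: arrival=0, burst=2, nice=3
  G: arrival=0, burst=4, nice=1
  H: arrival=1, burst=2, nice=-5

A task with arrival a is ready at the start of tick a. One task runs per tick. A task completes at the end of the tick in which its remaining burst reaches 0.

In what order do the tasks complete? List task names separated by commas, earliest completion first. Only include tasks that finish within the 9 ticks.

completion order = H, D, G

t=0: vr[D=0 G=0] → run D
t=1: vr[D=512/263 G=0 H=0] → run G
t=2: vr[D=512/263 G=256/205 H=0] → run H
t=3: vr[D=512/263 G=256/205 H=1024/3121] → run H
t=4: vr[D=512/263 G=256/205] → run G
t=5: vr[D=512/263 G=512/205] → run D
t=6: vr[G=512/205] → run G
t=7: vr[G=768/205] → run G
t=8: (idle)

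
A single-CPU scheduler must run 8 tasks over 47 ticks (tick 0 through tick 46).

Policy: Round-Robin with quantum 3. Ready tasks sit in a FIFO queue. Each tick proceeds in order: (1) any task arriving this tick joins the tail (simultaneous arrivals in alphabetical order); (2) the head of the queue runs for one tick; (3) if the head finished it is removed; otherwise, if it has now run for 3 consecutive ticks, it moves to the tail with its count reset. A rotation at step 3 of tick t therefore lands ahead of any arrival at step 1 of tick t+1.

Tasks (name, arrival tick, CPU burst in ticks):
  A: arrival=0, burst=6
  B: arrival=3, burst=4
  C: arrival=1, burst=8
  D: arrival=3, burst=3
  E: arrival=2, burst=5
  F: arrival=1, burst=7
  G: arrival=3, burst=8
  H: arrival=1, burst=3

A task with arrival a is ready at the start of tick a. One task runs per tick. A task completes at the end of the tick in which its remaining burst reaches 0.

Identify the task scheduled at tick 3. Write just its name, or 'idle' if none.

t=0: queue=[A] q_used=0 → run A
t=1: queue=[A,C,F,H] q_used=1 → run A
t=2: queue=[A,C,F,H,E] q_used=2 → run A
t=3: queue=[C,F,H,E,A,B,D,G] q_used=0 → run C
t=4: queue=[C,F,H,E,A,B,D,G] q_used=1 → run C
t=5: queue=[C,F,H,E,A,B,D,G] q_used=2 → run C
t=6: queue=[F,H,E,A,B,D,G,C] q_used=0 → run F
t=7: queue=[F,H,E,A,B,D,G,C] q_used=1 → run F
t=8: queue=[F,H,E,A,B,D,G,C] q_used=2 → run F
t=9: queue=[H,E,A,B,D,G,C,F] q_used=0 → run H
t=10: queue=[H,E,A,B,D,G,C,F] q_used=1 → run H
t=11: queue=[H,E,A,B,D,G,C,F] q_used=2 → run H
t=12: queue=[E,A,B,D,G,C,F] q_used=0 → run E
t=13: queue=[E,A,B,D,G,C,F] q_used=1 → run E
t=14: queue=[E,A,B,D,G,C,F] q_used=2 → run E
t=15: queue=[A,B,D,G,C,F,E] q_used=0 → run A
t=16: queue=[A,B,D,G,C,F,E] q_used=1 → run A
t=17: queue=[A,B,D,G,C,F,E] q_used=2 → run A
t=18: queue=[B,D,G,C,F,E] q_used=0 → run B
t=19: queue=[B,D,G,C,F,E] q_used=1 → run B
t=20: queue=[B,D,G,C,F,E] q_used=2 → run B
t=21: queue=[D,G,C,F,E,B] q_used=0 → run D
t=22: queue=[D,G,C,F,E,B] q_used=1 → run D
t=23: queue=[D,G,C,F,E,B] q_used=2 → run D
t=24: queue=[G,C,F,E,B] q_used=0 → run G
t=25: queue=[G,C,F,E,B] q_used=1 → run G
t=26: queue=[G,C,F,E,B] q_used=2 → run G
t=27: queue=[C,F,E,B,G] q_used=0 → run C
t=28: queue=[C,F,E,B,G] q_used=1 → run C
t=29: queue=[C,F,E,B,G] q_used=2 → run C
t=30: queue=[F,E,B,G,C] q_used=0 → run F
t=31: queue=[F,E,B,G,C] q_used=1 → run F
t=32: queue=[F,E,B,G,C] q_used=2 → run F
t=33: queue=[E,B,G,C,F] q_used=0 → run E
t=34: queue=[E,B,G,C,F] q_used=1 → run E
t=35: queue=[B,G,C,F] q_used=0 → run B
t=36: queue=[G,C,F] q_used=0 → run G
t=37: queue=[G,C,F] q_used=1 → run G
t=38: queue=[G,C,F] q_used=2 → run G
t=39: queue=[C,F,G] q_used=0 → run C
t=40: queue=[C,F,G] q_used=1 → run C
t=41: queue=[F,G] q_used=0 → run F
t=42: queue=[G] q_used=0 → run G
t=43: queue=[G] q_used=1 → run G
t=44: (idle)
t=45: (idle)
t=46: (idle)

running at tick 3 = C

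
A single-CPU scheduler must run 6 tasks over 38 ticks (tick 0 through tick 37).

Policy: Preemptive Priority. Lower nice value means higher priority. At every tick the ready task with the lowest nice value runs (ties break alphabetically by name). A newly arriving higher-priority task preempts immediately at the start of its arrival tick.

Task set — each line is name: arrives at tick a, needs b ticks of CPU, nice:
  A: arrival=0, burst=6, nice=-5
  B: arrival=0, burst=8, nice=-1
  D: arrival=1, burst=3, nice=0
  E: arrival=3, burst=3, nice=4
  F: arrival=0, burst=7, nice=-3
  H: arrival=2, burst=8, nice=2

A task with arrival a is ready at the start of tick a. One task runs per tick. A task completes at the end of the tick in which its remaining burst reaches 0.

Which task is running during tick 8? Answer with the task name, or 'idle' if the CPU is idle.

t=0: ready={A,B,F} → run A
t=1: ready={A,B,D,F} → run A
t=2: ready={A,B,D,F,H} → run A
t=3: ready={A,B,D,E,F,H} → run A
t=4: ready={A,B,D,E,F,H} → run A
t=5: ready={A,B,D,E,F,H} → run A
t=6: ready={B,D,E,F,H} → run F
t=7: ready={B,D,E,F,H} → run F
t=8: ready={B,D,E,F,H} → run F
t=9: ready={B,D,E,F,H} → run F
t=10: ready={B,D,E,F,H} → run F
t=11: ready={B,D,E,F,H} → run F
t=12: ready={B,D,E,F,H} → run F
t=13: ready={B,D,E,H} → run B
t=14: ready={B,D,E,H} → run B
t=15: ready={B,D,E,H} → run B
t=16: ready={B,D,E,H} → run B
t=17: ready={B,D,E,H} → run B
t=18: ready={B,D,E,H} → run B
t=19: ready={B,D,E,H} → run B
t=20: ready={B,D,E,H} → run B
t=21: ready={D,E,H} → run D
t=22: ready={D,E,H} → run D
t=23: ready={D,E,H} → run D
t=24: ready={E,H} → run H
t=25: ready={E,H} → run H
t=26: ready={E,H} → run H
t=27: ready={E,H} → run H
t=28: ready={E,H} → run H
t=29: ready={E,H} → run H
t=30: ready={E,H} → run H
t=31: ready={E,H} → run H
t=32: ready={E} → run E
t=33: ready={E} → run E
t=34: ready={E} → run E
t=35: (idle)
t=36: (idle)
t=37: (idle)

running at tick 8 = F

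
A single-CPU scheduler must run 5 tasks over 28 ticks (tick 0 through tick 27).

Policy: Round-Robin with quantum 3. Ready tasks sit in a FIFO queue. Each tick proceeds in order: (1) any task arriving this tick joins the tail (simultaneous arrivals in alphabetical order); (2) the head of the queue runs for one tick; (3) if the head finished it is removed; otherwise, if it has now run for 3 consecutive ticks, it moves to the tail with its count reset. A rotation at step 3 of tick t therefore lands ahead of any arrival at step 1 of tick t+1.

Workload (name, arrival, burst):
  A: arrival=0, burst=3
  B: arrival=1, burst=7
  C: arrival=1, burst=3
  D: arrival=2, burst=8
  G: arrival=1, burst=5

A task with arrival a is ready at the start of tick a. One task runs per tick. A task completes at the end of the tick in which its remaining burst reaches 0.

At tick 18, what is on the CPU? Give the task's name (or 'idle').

t=0: queue=[A] q_used=0 → run A
t=1: queue=[A,B,C,G] q_used=1 → run A
t=2: queue=[A,B,C,G,D] q_used=2 → run A
t=3: queue=[B,C,G,D] q_used=0 → run B
t=4: queue=[B,C,G,D] q_used=1 → run B
t=5: queue=[B,C,G,D] q_used=2 → run B
t=6: queue=[C,G,D,B] q_used=0 → run C
t=7: queue=[C,G,D,B] q_used=1 → run C
t=8: queue=[C,G,D,B] q_used=2 → run C
t=9: queue=[G,D,B] q_used=0 → run G
t=10: queue=[G,D,B] q_used=1 → run G
t=11: queue=[G,D,B] q_used=2 → run G
t=12: queue=[D,B,G] q_used=0 → run D
t=13: queue=[D,B,G] q_used=1 → run D
t=14: queue=[D,B,G] q_used=2 → run D
t=15: queue=[B,G,D] q_used=0 → run B
t=16: queue=[B,G,D] q_used=1 → run B
t=17: queue=[B,G,D] q_used=2 → run B
t=18: queue=[G,D,B] q_used=0 → run G
t=19: queue=[G,D,B] q_used=1 → run G
t=20: queue=[D,B] q_used=0 → run D
t=21: queue=[D,B] q_used=1 → run D
t=22: queue=[D,B] q_used=2 → run D
t=23: queue=[B,D] q_used=0 → run B
t=24: queue=[D] q_used=0 → run D
t=25: queue=[D] q_used=1 → run D
t=26: (idle)
t=27: (idle)

running at tick 18 = G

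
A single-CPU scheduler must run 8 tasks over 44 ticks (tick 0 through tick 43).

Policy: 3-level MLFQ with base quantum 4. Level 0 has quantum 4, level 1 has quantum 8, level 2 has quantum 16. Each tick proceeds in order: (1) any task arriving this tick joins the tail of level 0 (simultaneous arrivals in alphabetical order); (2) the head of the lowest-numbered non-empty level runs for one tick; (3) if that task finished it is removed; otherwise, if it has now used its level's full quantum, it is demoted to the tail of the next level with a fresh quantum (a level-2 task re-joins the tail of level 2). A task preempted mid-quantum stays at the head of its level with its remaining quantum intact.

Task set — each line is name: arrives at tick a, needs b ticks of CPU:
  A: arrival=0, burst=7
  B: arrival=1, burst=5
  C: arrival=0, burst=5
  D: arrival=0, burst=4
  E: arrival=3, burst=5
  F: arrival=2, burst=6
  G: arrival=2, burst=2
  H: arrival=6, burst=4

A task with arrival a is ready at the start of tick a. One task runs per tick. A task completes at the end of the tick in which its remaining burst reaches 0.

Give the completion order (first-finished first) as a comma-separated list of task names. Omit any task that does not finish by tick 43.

t=0: L0/L1/L2 = ACD/-/- → run A
t=1: L0/L1/L2 = ACDB/-/- → run A
t=2: L0/L1/L2 = ACDBFG/-/- → run A
t=3: L0/L1/L2 = ACDBFGE/-/- → run A
t=4: L0/L1/L2 = CDBFGE/A/- → run C
t=5: L0/L1/L2 = CDBFGE/A/- → run C
t=6: L0/L1/L2 = CDBFGEH/A/- → run C
t=7: L0/L1/L2 = CDBFGEH/A/- → run C
t=8: L0/L1/L2 = DBFGEH/AC/- → run D
t=9: L0/L1/L2 = DBFGEH/AC/- → run D
t=10: L0/L1/L2 = DBFGEH/AC/- → run D
t=11: L0/L1/L2 = DBFGEH/AC/- → run D
t=12: L0/L1/L2 = BFGEH/AC/- → run B
t=13: L0/L1/L2 = BFGEH/AC/- → run B
t=14: L0/L1/L2 = BFGEH/AC/- → run B
t=15: L0/L1/L2 = BFGEH/AC/- → run B
t=16: L0/L1/L2 = FGEH/ACB/- → run F
t=17: L0/L1/L2 = FGEH/ACB/- → run F
t=18: L0/L1/L2 = FGEH/ACB/- → run F
t=19: L0/L1/L2 = FGEH/ACB/- → run F
t=20: L0/L1/L2 = GEH/ACBF/- → run G
t=21: L0/L1/L2 = GEH/ACBF/- → run G
t=22: L0/L1/L2 = EH/ACBF/- → run E
t=23: L0/L1/L2 = EH/ACBF/- → run E
t=24: L0/L1/L2 = EH/ACBF/- → run E
t=25: L0/L1/L2 = EH/ACBF/- → run E
t=26: L0/L1/L2 = H/ACBFE/- → run H
t=27: L0/L1/L2 = H/ACBFE/- → run H
t=28: L0/L1/L2 = H/ACBFE/- → run H
t=29: L0/L1/L2 = H/ACBFE/- → run H
t=30: L0/L1/L2 = -/ACBFE/- → run A
t=31: L0/L1/L2 = -/ACBFE/- → run A
t=32: L0/L1/L2 = -/ACBFE/- → run A
t=33: L0/L1/L2 = -/CBFE/- → run C
t=34: L0/L1/L2 = -/BFE/- → run B
t=35: L0/L1/L2 = -/FE/- → run F
t=36: L0/L1/L2 = -/FE/- → run F
t=37: L0/L1/L2 = -/E/- → run E
t=38: (idle)
t=39: (idle)
t=40: (idle)
t=41: (idle)
t=42: (idle)
t=43: (idle)

completion order = D, G, H, A, C, B, F, E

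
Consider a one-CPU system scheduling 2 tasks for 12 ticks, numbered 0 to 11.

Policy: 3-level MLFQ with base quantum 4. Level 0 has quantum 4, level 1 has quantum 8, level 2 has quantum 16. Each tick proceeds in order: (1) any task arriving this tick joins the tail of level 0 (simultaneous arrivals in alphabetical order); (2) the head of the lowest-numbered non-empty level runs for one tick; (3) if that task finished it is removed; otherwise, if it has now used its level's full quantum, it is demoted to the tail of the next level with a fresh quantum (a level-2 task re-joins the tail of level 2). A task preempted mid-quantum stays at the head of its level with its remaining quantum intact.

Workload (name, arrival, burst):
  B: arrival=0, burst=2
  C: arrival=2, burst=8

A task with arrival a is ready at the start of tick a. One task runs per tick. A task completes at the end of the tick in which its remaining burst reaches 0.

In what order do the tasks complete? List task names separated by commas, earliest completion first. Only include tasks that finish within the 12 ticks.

t=0: L0/L1/L2 = B/-/- → run B
t=1: L0/L1/L2 = B/-/- → run B
t=2: L0/L1/L2 = C/-/- → run C
t=3: L0/L1/L2 = C/-/- → run C
t=4: L0/L1/L2 = C/-/- → run C
t=5: L0/L1/L2 = C/-/- → run C
t=6: L0/L1/L2 = -/C/- → run C
t=7: L0/L1/L2 = -/C/- → run C
t=8: L0/L1/L2 = -/C/- → run C
t=9: L0/L1/L2 = -/C/- → run C
t=10: (idle)
t=11: (idle)

completion order = B, C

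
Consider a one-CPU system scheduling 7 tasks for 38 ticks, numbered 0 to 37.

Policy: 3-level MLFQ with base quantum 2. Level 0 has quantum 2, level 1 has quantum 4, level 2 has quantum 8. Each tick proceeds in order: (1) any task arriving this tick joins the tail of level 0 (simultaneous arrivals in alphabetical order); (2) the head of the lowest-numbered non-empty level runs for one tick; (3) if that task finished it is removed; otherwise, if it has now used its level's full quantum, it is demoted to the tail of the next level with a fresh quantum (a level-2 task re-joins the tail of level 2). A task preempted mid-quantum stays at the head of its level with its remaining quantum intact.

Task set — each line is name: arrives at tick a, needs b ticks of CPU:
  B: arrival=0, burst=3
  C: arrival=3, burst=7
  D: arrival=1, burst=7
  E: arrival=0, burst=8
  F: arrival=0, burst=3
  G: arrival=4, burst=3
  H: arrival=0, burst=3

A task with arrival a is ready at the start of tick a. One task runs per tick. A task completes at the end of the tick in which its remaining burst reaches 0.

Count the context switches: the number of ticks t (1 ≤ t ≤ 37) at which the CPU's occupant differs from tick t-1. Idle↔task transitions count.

context switches = 17

t=0: L0/L1/L2 = BEFH/-/- → run B
t=1: L0/L1/L2 = BEFHD/-/- → run B
t=2: L0/L1/L2 = EFHD/B/- → run E
t=3: L0/L1/L2 = EFHDC/B/- → run E
t=4: L0/L1/L2 = FHDCG/BE/- → run F
t=5: L0/L1/L2 = FHDCG/BE/- → run F
t=6: L0/L1/L2 = HDCG/BEF/- → run H
t=7: L0/L1/L2 = HDCG/BEF/- → run H
t=8: L0/L1/L2 = DCG/BEFH/- → run D
t=9: L0/L1/L2 = DCG/BEFH/- → run D
t=10: L0/L1/L2 = CG/BEFHD/- → run C
t=11: L0/L1/L2 = CG/BEFHD/- → run C
t=12: L0/L1/L2 = G/BEFHDC/- → run G
t=13: L0/L1/L2 = G/BEFHDC/- → run G
t=14: L0/L1/L2 = -/BEFHDCG/- → run B
t=15: L0/L1/L2 = -/EFHDCG/- → run E
t=16: L0/L1/L2 = -/EFHDCG/- → run E
t=17: L0/L1/L2 = -/EFHDCG/- → run E
t=18: L0/L1/L2 = -/EFHDCG/- → run E
t=19: L0/L1/L2 = -/FHDCG/E → run F
t=20: L0/L1/L2 = -/HDCG/E → run H
t=21: L0/L1/L2 = -/DCG/E → run D
t=22: L0/L1/L2 = -/DCG/E → run D
t=23: L0/L1/L2 = -/DCG/E → run D
t=24: L0/L1/L2 = -/DCG/E → run D
t=25: L0/L1/L2 = -/CG/ED → run C
t=26: L0/L1/L2 = -/CG/ED → run C
t=27: L0/L1/L2 = -/CG/ED → run C
t=28: L0/L1/L2 = -/CG/ED → run C
t=29: L0/L1/L2 = -/G/EDC → run G
t=30: L0/L1/L2 = -/-/EDC → run E
t=31: L0/L1/L2 = -/-/EDC → run E
t=32: L0/L1/L2 = -/-/DC → run D
t=33: L0/L1/L2 = -/-/C → run C
t=34: (idle)
t=35: (idle)
t=36: (idle)
t=37: (idle)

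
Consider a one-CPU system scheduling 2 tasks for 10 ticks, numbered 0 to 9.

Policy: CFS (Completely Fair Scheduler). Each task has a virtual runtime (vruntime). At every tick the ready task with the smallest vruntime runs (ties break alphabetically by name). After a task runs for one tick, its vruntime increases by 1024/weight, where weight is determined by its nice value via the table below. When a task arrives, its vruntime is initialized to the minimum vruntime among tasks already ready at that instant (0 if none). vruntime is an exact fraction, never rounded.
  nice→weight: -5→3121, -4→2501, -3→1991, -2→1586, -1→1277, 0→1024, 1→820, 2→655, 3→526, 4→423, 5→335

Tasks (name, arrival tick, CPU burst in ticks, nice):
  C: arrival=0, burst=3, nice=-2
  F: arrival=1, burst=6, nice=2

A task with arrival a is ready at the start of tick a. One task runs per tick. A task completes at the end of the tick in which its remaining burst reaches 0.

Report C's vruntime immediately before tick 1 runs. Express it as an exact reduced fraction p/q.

vruntime(C, start of tick 1) = 512/793

t=0: vr[C=0] → run C
t=1: vr[C=512/793 F=512/793] → run C
t=2: vr[C=1024/793 F=512/793] → run F
t=3: vr[C=1024/793 F=1147392/519415] → run C
t=4: vr[F=1147392/519415] → run F
t=5: vr[F=1959424/519415] → run F
t=6: vr[F=2771456/519415] → run F
t=7: vr[F=3583488/519415] → run F
t=8: vr[F=879104/103883] → run F
t=9: (idle)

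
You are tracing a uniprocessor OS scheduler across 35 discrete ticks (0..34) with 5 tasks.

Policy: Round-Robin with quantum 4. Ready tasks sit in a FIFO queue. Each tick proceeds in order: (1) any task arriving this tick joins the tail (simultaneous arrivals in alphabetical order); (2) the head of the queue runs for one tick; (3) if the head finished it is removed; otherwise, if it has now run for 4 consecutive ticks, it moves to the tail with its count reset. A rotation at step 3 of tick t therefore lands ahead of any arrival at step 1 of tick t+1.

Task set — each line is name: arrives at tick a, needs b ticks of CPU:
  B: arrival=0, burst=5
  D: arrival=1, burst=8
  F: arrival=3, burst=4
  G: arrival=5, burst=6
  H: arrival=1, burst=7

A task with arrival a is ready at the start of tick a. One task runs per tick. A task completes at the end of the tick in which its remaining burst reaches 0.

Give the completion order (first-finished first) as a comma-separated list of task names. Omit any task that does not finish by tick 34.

t=0: queue=[B] q_used=0 → run B
t=1: queue=[B,D,H] q_used=1 → run B
t=2: queue=[B,D,H] q_used=2 → run B
t=3: queue=[B,D,H,F] q_used=3 → run B
t=4: queue=[D,H,F,B] q_used=0 → run D
t=5: queue=[D,H,F,B,G] q_used=1 → run D
t=6: queue=[D,H,F,B,G] q_used=2 → run D
t=7: queue=[D,H,F,B,G] q_used=3 → run D
t=8: queue=[H,F,B,G,D] q_used=0 → run H
t=9: queue=[H,F,B,G,D] q_used=1 → run H
t=10: queue=[H,F,B,G,D] q_used=2 → run H
t=11: queue=[H,F,B,G,D] q_used=3 → run H
t=12: queue=[F,B,G,D,H] q_used=0 → run F
t=13: queue=[F,B,G,D,H] q_used=1 → run F
t=14: queue=[F,B,G,D,H] q_used=2 → run F
t=15: queue=[F,B,G,D,H] q_used=3 → run F
t=16: queue=[B,G,D,H] q_used=0 → run B
t=17: queue=[G,D,H] q_used=0 → run G
t=18: queue=[G,D,H] q_used=1 → run G
t=19: queue=[G,D,H] q_used=2 → run G
t=20: queue=[G,D,H] q_used=3 → run G
t=21: queue=[D,H,G] q_used=0 → run D
t=22: queue=[D,H,G] q_used=1 → run D
t=23: queue=[D,H,G] q_used=2 → run D
t=24: queue=[D,H,G] q_used=3 → run D
t=25: queue=[H,G] q_used=0 → run H
t=26: queue=[H,G] q_used=1 → run H
t=27: queue=[H,G] q_used=2 → run H
t=28: queue=[G] q_used=0 → run G
t=29: queue=[G] q_used=1 → run G
t=30: (idle)
t=31: (idle)
t=32: (idle)
t=33: (idle)
t=34: (idle)

completion order = F, B, D, H, G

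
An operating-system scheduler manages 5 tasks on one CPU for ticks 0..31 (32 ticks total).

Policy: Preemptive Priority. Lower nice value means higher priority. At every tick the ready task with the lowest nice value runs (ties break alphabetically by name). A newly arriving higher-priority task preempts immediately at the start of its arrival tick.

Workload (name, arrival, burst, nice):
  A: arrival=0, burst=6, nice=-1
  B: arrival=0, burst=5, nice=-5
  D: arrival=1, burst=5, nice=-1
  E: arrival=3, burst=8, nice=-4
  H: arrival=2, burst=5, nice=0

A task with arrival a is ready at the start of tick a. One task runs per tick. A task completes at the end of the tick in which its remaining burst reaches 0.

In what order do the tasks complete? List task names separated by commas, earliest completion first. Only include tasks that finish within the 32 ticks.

completion order = B, E, A, D, H

t=0: ready={A,B} → run B
t=1: ready={A,B,D} → run B
t=2: ready={A,B,D,H} → run B
t=3: ready={A,B,D,E,H} → run B
t=4: ready={A,B,D,E,H} → run B
t=5: ready={A,D,E,H} → run E
t=6: ready={A,D,E,H} → run E
t=7: ready={A,D,E,H} → run E
t=8: ready={A,D,E,H} → run E
t=9: ready={A,D,E,H} → run E
t=10: ready={A,D,E,H} → run E
t=11: ready={A,D,E,H} → run E
t=12: ready={A,D,E,H} → run E
t=13: ready={A,D,H} → run A
t=14: ready={A,D,H} → run A
t=15: ready={A,D,H} → run A
t=16: ready={A,D,H} → run A
t=17: ready={A,D,H} → run A
t=18: ready={A,D,H} → run A
t=19: ready={D,H} → run D
t=20: ready={D,H} → run D
t=21: ready={D,H} → run D
t=22: ready={D,H} → run D
t=23: ready={D,H} → run D
t=24: ready={H} → run H
t=25: ready={H} → run H
t=26: ready={H} → run H
t=27: ready={H} → run H
t=28: ready={H} → run H
t=29: (idle)
t=30: (idle)
t=31: (idle)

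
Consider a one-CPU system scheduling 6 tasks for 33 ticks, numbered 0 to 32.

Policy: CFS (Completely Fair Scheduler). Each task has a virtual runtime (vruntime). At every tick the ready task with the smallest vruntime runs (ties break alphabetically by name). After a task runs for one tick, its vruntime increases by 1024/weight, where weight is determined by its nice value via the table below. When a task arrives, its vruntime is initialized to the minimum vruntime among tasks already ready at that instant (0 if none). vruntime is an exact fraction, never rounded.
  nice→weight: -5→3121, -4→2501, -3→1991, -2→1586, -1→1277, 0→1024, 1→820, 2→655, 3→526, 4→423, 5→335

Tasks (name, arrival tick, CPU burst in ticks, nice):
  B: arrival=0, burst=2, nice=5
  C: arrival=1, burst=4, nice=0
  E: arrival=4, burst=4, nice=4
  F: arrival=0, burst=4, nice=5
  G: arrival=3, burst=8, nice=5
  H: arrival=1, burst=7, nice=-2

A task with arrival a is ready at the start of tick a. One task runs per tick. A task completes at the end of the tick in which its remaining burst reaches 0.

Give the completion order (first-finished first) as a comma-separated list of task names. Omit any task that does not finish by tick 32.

completion order = C, B, H, E, F, G

t=0: vr[B=0 F=0] → run B
t=1: vr[B=1024/335 C=0 F=0 H=0] → run C
t=2: vr[B=1024/335 C=1 F=0 H=0] → run F
t=3: vr[B=1024/335 C=1 F=1024/335 G=0 H=0] → run G
t=4: vr[B=1024/335 C=1 E=0 F=1024/335 G=1024/335 H=0] → run E
t=5: vr[B=1024/335 C=1 E=1024/423 F=1024/335 G=1024/335 H=0] → run H
t=6: vr[B=1024/335 C=1 E=1024/423 F=1024/335 G=1024/335 H=512/793] → run H
t=7: vr[B=1024/335 C=1 E=1024/423 F=1024/335 G=1024/335 H=1024/793] → run C
t=8: vr[B=1024/335 C=2 E=1024/423 F=1024/335 G=1024/335 H=1024/793] → run H
t=9: vr[B=1024/335 C=2 E=1024/423 F=1024/335 G=1024/335 H=1536/793] → run H
t=10: vr[B=1024/335 C=2 E=1024/423 F=1024/335 G=1024/335 H=2048/793] → run C
t=11: vr[B=1024/335 C=3 E=1024/423 F=1024/335 G=1024/335 H=2048/793] → run E
t=12: vr[B=1024/335 C=3 E=2048/423 F=1024/335 G=1024/335 H=2048/793] → run H
t=13: vr[B=1024/335 C=3 E=2048/423 F=1024/335 G=1024/335 H=2560/793] → run C
t=14: vr[B=1024/335 E=2048/423 F=1024/335 G=1024/335 H=2560/793] → run B
t=15: vr[E=2048/423 F=1024/335 G=1024/335 H=2560/793] → run F
t=16: vr[E=2048/423 F=2048/335 G=1024/335 H=2560/793] → run G
t=17: vr[E=2048/423 F=2048/335 G=2048/335 H=2560/793] → run H
t=18: vr[E=2048/423 F=2048/335 G=2048/335 H=3072/793] → run H
t=19: vr[E=2048/423 F=2048/335 G=2048/335] → run E
t=20: vr[E=1024/141 F=2048/335 G=2048/335] → run F
t=21: vr[E=1024/141 F=3072/335 G=2048/335] → run G
t=22: vr[E=1024/141 F=3072/335 G=3072/335] → run E
t=23: vr[F=3072/335 G=3072/335] → run F
t=24: vr[G=3072/335] → run G
t=25: vr[G=4096/335] → run G
t=26: vr[G=1024/67] → run G
t=27: vr[G=6144/335] → run G
t=28: vr[G=7168/335] → run G
t=29: (idle)
t=30: (idle)
t=31: (idle)
t=32: (idle)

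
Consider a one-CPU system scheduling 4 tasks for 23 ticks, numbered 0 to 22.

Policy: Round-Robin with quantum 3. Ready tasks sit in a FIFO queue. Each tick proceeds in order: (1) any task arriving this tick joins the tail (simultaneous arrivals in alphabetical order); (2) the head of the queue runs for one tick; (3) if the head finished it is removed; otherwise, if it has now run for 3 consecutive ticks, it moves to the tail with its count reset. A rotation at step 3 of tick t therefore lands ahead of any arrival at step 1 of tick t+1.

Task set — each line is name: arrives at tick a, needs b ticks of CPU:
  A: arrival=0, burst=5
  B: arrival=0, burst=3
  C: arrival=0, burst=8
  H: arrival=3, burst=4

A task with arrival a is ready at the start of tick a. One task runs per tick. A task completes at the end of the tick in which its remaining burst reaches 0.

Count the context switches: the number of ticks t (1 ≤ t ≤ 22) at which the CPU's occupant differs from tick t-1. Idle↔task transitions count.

context switches = 8

t=0: queue=[A,B,C] q_used=0 → run A
t=1: queue=[A,B,C] q_used=1 → run A
t=2: queue=[A,B,C] q_used=2 → run A
t=3: queue=[B,C,A,H] q_used=0 → run B
t=4: queue=[B,C,A,H] q_used=1 → run B
t=5: queue=[B,C,A,H] q_used=2 → run B
t=6: queue=[C,A,H] q_used=0 → run C
t=7: queue=[C,A,H] q_used=1 → run C
t=8: queue=[C,A,H] q_used=2 → run C
t=9: queue=[A,H,C] q_used=0 → run A
t=10: queue=[A,H,C] q_used=1 → run A
t=11: queue=[H,C] q_used=0 → run H
t=12: queue=[H,C] q_used=1 → run H
t=13: queue=[H,C] q_used=2 → run H
t=14: queue=[C,H] q_used=0 → run C
t=15: queue=[C,H] q_used=1 → run C
t=16: queue=[C,H] q_used=2 → run C
t=17: queue=[H,C] q_used=0 → run H
t=18: queue=[C] q_used=0 → run C
t=19: queue=[C] q_used=1 → run C
t=20: (idle)
t=21: (idle)
t=22: (idle)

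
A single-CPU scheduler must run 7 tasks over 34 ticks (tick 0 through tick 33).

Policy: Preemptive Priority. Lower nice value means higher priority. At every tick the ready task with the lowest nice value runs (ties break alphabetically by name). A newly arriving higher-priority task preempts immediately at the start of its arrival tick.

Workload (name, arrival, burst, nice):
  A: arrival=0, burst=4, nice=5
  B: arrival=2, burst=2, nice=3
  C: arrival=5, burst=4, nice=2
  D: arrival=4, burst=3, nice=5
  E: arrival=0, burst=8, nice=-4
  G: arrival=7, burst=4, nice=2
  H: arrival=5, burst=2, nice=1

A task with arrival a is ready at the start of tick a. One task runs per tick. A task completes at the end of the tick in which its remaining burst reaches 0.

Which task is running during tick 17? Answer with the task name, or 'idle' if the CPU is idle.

running at tick 17 = G

t=0: ready={A,E} → run E
t=1: ready={A,E} → run E
t=2: ready={A,B,E} → run E
t=3: ready={A,B,E} → run E
t=4: ready={A,B,D,E} → run E
t=5: ready={A,B,C,D,E,H} → run E
t=6: ready={A,B,C,D,E,H} → run E
t=7: ready={A,B,C,D,E,G,H} → run E
t=8: ready={A,B,C,D,G,H} → run H
t=9: ready={A,B,C,D,G,H} → run H
t=10: ready={A,B,C,D,G} → run C
t=11: ready={A,B,C,D,G} → run C
t=12: ready={A,B,C,D,G} → run C
t=13: ready={A,B,C,D,G} → run C
t=14: ready={A,B,D,G} → run G
t=15: ready={A,B,D,G} → run G
t=16: ready={A,B,D,G} → run G
t=17: ready={A,B,D,G} → run G
t=18: ready={A,B,D} → run B
t=19: ready={A,B,D} → run B
t=20: ready={A,D} → run A
t=21: ready={A,D} → run A
t=22: ready={A,D} → run A
t=23: ready={A,D} → run A
t=24: ready={D} → run D
t=25: ready={D} → run D
t=26: ready={D} → run D
t=27: (idle)
t=28: (idle)
t=29: (idle)
t=30: (idle)
t=31: (idle)
t=32: (idle)
t=33: (idle)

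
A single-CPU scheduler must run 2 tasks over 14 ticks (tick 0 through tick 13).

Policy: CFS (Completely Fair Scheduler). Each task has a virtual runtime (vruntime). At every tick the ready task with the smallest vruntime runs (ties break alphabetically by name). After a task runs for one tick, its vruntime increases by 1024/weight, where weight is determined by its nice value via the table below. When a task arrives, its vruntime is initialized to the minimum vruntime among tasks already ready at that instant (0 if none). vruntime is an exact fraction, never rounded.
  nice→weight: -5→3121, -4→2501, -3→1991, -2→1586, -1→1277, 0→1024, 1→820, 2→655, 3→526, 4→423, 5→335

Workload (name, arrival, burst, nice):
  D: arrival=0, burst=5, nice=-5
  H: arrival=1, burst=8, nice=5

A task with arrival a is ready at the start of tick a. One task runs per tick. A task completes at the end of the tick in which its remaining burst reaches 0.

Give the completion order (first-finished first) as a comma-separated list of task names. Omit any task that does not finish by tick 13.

t=0: vr[D=0] → run D
t=1: vr[D=1024/3121 H=1024/3121] → run D
t=2: vr[D=2048/3121 H=1024/3121] → run H
t=3: vr[D=2048/3121 H=3538944/1045535] → run D
t=4: vr[D=3072/3121 H=3538944/1045535] → run D
t=5: vr[D=4096/3121 H=3538944/1045535] → run D
t=6: vr[H=3538944/1045535] → run H
t=7: vr[H=6734848/1045535] → run H
t=8: vr[H=9930752/1045535] → run H
t=9: vr[H=13126656/1045535] → run H
t=10: vr[H=3264512/209107] → run H
t=11: vr[H=19518464/1045535] → run H
t=12: vr[H=22714368/1045535] → run H
t=13: (idle)

completion order = D, H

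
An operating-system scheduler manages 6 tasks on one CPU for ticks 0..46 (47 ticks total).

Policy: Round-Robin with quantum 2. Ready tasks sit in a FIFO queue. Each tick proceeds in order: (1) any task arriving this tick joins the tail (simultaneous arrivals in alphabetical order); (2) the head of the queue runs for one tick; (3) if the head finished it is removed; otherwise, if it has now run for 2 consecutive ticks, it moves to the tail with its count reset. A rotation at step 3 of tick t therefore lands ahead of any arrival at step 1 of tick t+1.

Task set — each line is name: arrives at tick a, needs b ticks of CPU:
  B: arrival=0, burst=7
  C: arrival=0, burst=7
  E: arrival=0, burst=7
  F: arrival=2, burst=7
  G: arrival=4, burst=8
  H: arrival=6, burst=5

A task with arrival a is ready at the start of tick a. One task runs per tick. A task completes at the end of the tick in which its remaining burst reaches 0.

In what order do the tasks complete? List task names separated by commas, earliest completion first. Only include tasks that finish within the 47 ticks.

t=0: queue=[B,C,E] q_used=0 → run B
t=1: queue=[B,C,E] q_used=1 → run B
t=2: queue=[C,E,B,F] q_used=0 → run C
t=3: queue=[C,E,B,F] q_used=1 → run C
t=4: queue=[E,B,F,C,G] q_used=0 → run E
t=5: queue=[E,B,F,C,G] q_used=1 → run E
t=6: queue=[B,F,C,G,E,H] q_used=0 → run B
t=7: queue=[B,F,C,G,E,H] q_used=1 → run B
t=8: queue=[F,C,G,E,H,B] q_used=0 → run F
t=9: queue=[F,C,G,E,H,B] q_used=1 → run F
t=10: queue=[C,G,E,H,B,F] q_used=0 → run C
t=11: queue=[C,G,E,H,B,F] q_used=1 → run C
t=12: queue=[G,E,H,B,F,C] q_used=0 → run G
t=13: queue=[G,E,H,B,F,C] q_used=1 → run G
t=14: queue=[E,H,B,F,C,G] q_used=0 → run E
t=15: queue=[E,H,B,F,C,G] q_used=1 → run E
t=16: queue=[H,B,F,C,G,E] q_used=0 → run H
t=17: queue=[H,B,F,C,G,E] q_used=1 → run H
t=18: queue=[B,F,C,G,E,H] q_used=0 → run B
t=19: queue=[B,F,C,G,E,H] q_used=1 → run B
t=20: queue=[F,C,G,E,H,B] q_used=0 → run F
t=21: queue=[F,C,G,E,H,B] q_used=1 → run F
t=22: queue=[C,G,E,H,B,F] q_used=0 → run C
t=23: queue=[C,G,E,H,B,F] q_used=1 → run C
t=24: queue=[G,E,H,B,F,C] q_used=0 → run G
t=25: queue=[G,E,H,B,F,C] q_used=1 → run G
t=26: queue=[E,H,B,F,C,G] q_used=0 → run E
t=27: queue=[E,H,B,F,C,G] q_used=1 → run E
t=28: queue=[H,B,F,C,G,E] q_used=0 → run H
t=29: queue=[H,B,F,C,G,E] q_used=1 → run H
t=30: queue=[B,F,C,G,E,H] q_used=0 → run B
t=31: queue=[F,C,G,E,H] q_used=0 → run F
t=32: queue=[F,C,G,E,H] q_used=1 → run F
t=33: queue=[C,G,E,H,F] q_used=0 → run C
t=34: queue=[G,E,H,F] q_used=0 → run G
t=35: queue=[G,E,H,F] q_used=1 → run G
t=36: queue=[E,H,F,G] q_used=0 → run E
t=37: queue=[H,F,G] q_used=0 → run H
t=38: queue=[F,G] q_used=0 → run F
t=39: queue=[G] q_used=0 → run G
t=40: queue=[G] q_used=1 → run G
t=41: (idle)
t=42: (idle)
t=43: (idle)
t=44: (idle)
t=45: (idle)
t=46: (idle)

completion order = B, C, E, H, F, G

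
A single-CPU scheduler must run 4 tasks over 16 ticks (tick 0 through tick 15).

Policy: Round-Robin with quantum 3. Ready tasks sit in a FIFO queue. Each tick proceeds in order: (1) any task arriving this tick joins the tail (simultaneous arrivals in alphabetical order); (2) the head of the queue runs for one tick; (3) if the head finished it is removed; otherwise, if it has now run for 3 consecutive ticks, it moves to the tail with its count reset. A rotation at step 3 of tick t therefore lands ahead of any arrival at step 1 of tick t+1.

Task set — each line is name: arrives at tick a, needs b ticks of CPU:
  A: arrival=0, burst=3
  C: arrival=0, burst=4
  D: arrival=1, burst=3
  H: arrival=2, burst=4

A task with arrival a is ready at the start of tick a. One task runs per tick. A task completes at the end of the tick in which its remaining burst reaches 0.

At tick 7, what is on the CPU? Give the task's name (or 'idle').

running at tick 7 = D

t=0: queue=[A,C] q_used=0 → run A
t=1: queue=[A,C,D] q_used=1 → run A
t=2: queue=[A,C,D,H] q_used=2 → run A
t=3: queue=[C,D,H] q_used=0 → run C
t=4: queue=[C,D,H] q_used=1 → run C
t=5: queue=[C,D,H] q_used=2 → run C
t=6: queue=[D,H,C] q_used=0 → run D
t=7: queue=[D,H,C] q_used=1 → run D
t=8: queue=[D,H,C] q_used=2 → run D
t=9: queue=[H,C] q_used=0 → run H
t=10: queue=[H,C] q_used=1 → run H
t=11: queue=[H,C] q_used=2 → run H
t=12: queue=[C,H] q_used=0 → run C
t=13: queue=[H] q_used=0 → run H
t=14: (idle)
t=15: (idle)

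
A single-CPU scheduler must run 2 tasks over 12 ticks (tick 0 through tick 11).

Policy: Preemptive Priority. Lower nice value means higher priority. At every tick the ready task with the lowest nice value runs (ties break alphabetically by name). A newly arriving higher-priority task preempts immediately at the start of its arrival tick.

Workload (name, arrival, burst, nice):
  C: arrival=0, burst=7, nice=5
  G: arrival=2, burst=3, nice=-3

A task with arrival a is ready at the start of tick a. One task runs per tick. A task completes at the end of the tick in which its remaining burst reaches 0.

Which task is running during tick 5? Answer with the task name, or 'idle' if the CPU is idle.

t=0: ready={C} → run C
t=1: ready={C} → run C
t=2: ready={C,G} → run G
t=3: ready={C,G} → run G
t=4: ready={C,G} → run G
t=5: ready={C} → run C
t=6: ready={C} → run C
t=7: ready={C} → run C
t=8: ready={C} → run C
t=9: ready={C} → run C
t=10: (idle)
t=11: (idle)

running at tick 5 = C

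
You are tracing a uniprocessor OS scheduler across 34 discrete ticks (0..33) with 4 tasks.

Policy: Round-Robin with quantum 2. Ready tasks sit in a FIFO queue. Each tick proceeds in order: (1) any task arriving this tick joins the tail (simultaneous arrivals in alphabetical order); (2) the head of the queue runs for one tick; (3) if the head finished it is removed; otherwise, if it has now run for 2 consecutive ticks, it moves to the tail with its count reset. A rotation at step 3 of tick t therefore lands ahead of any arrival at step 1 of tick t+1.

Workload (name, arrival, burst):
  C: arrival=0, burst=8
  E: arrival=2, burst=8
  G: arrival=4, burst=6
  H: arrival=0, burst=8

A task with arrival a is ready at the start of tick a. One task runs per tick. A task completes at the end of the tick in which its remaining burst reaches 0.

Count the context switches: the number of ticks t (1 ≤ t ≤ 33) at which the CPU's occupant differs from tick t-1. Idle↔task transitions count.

context switches = 15

t=0: queue=[C,H] q_used=0 → run C
t=1: queue=[C,H] q_used=1 → run C
t=2: queue=[H,C,E] q_used=0 → run H
t=3: queue=[H,C,E] q_used=1 → run H
t=4: queue=[C,E,H,G] q_used=0 → run C
t=5: queue=[C,E,H,G] q_used=1 → run C
t=6: queue=[E,H,G,C] q_used=0 → run E
t=7: queue=[E,H,G,C] q_used=1 → run E
t=8: queue=[H,G,C,E] q_used=0 → run H
t=9: queue=[H,G,C,E] q_used=1 → run H
t=10: queue=[G,C,E,H] q_used=0 → run G
t=11: queue=[G,C,E,H] q_used=1 → run G
t=12: queue=[C,E,H,G] q_used=0 → run C
t=13: queue=[C,E,H,G] q_used=1 → run C
t=14: queue=[E,H,G,C] q_used=0 → run E
t=15: queue=[E,H,G,C] q_used=1 → run E
t=16: queue=[H,G,C,E] q_used=0 → run H
t=17: queue=[H,G,C,E] q_used=1 → run H
t=18: queue=[G,C,E,H] q_used=0 → run G
t=19: queue=[G,C,E,H] q_used=1 → run G
t=20: queue=[C,E,H,G] q_used=0 → run C
t=21: queue=[C,E,H,G] q_used=1 → run C
t=22: queue=[E,H,G] q_used=0 → run E
t=23: queue=[E,H,G] q_used=1 → run E
t=24: queue=[H,G,E] q_used=0 → run H
t=25: queue=[H,G,E] q_used=1 → run H
t=26: queue=[G,E] q_used=0 → run G
t=27: queue=[G,E] q_used=1 → run G
t=28: queue=[E] q_used=0 → run E
t=29: queue=[E] q_used=1 → run E
t=30: (idle)
t=31: (idle)
t=32: (idle)
t=33: (idle)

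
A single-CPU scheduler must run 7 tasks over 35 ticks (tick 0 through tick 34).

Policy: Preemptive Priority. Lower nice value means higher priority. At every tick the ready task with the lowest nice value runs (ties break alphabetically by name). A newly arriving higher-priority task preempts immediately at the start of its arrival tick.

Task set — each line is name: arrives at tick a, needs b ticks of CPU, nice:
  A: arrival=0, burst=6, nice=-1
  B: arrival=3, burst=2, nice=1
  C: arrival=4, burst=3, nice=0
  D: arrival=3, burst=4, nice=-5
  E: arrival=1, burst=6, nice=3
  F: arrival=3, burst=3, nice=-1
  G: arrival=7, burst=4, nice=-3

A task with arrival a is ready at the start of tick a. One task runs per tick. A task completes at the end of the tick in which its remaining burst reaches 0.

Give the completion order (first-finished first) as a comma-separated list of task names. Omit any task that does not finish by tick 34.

completion order = D, G, A, F, C, B, E

t=0: ready={A} → run A
t=1: ready={A,E} → run A
t=2: ready={A,E} → run A
t=3: ready={A,B,D,E,F} → run D
t=4: ready={A,B,C,D,E,F} → run D
t=5: ready={A,B,C,D,E,F} → run D
t=6: ready={A,B,C,D,E,F} → run D
t=7: ready={A,B,C,E,F,G} → run G
t=8: ready={A,B,C,E,F,G} → run G
t=9: ready={A,B,C,E,F,G} → run G
t=10: ready={A,B,C,E,F,G} → run G
t=11: ready={A,B,C,E,F} → run A
t=12: ready={A,B,C,E,F} → run A
t=13: ready={A,B,C,E,F} → run A
t=14: ready={B,C,E,F} → run F
t=15: ready={B,C,E,F} → run F
t=16: ready={B,C,E,F} → run F
t=17: ready={B,C,E} → run C
t=18: ready={B,C,E} → run C
t=19: ready={B,C,E} → run C
t=20: ready={B,E} → run B
t=21: ready={B,E} → run B
t=22: ready={E} → run E
t=23: ready={E} → run E
t=24: ready={E} → run E
t=25: ready={E} → run E
t=26: ready={E} → run E
t=27: ready={E} → run E
t=28: (idle)
t=29: (idle)
t=30: (idle)
t=31: (idle)
t=32: (idle)
t=33: (idle)
t=34: (idle)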